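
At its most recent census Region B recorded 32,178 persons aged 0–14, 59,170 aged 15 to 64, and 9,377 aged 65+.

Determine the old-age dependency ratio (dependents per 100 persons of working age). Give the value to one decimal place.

Old-age dependency ratio = 9,377 / 59,170 × 100 = 15.8

Old-age dependency ratio: 15.8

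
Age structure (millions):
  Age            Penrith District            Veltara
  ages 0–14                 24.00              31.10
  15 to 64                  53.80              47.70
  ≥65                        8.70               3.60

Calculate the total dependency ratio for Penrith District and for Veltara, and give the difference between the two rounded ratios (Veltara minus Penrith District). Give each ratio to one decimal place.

Penrith District: (24.00 + 8.70) / 53.80 × 100 = 32.70 / 53.80 × 100 = 60.8
Veltara: (31.10 + 3.60) / 47.70 × 100 = 34.70 / 47.70 × 100 = 72.7

Penrith District: 60.8
Veltara: 72.7
Difference: +11.9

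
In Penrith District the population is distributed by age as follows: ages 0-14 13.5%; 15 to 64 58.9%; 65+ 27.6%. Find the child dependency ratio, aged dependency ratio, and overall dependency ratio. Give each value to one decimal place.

Youth dependency ratio = 13.5 / 58.9 × 100 = 22.9
Old-age dependency ratio = 27.6 / 58.9 × 100 = 46.9
Total dependency ratio = (13.5 + 27.6) / 58.9 × 100 = 41.1 / 58.9 × 100 = 69.8

Youth dependency ratio: 22.9
Old-age dependency ratio: 46.9
Total dependency ratio: 69.8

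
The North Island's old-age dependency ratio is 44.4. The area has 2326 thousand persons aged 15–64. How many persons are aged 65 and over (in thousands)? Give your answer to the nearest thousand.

Aged 65 and over: 1033

Old-age dependency ratio = elderly / working-age × 100
44.4 = E / 2326 × 100
⇒ 1033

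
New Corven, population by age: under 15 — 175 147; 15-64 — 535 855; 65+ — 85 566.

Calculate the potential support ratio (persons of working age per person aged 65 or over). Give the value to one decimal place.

Potential support ratio = 535 855 / 85 566 = 6.3

Potential support ratio: 6.3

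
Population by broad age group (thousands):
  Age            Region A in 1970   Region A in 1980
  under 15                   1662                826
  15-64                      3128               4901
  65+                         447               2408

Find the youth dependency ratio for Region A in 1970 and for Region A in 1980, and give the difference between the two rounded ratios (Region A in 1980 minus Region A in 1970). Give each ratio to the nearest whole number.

Region A in 1970: 1662 / 3128 × 100 = 53
Region A in 1980: 826 / 4901 × 100 = 17

Region A in 1970: 53
Region A in 1980: 17
Difference: -36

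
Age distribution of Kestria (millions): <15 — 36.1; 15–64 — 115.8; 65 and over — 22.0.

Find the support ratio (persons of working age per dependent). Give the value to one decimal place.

Support ratio = 115.8 / (36.1 + 22.0) = 115.8 / 58.1 = 2.0

Support ratio: 2.0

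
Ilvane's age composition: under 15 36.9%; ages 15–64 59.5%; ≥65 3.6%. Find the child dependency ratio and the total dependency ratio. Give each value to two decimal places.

Youth dependency ratio = 36.9 / 59.5 × 100 = 62.02
Total dependency ratio = (36.9 + 3.6) / 59.5 × 100 = 40.5 / 59.5 × 100 = 68.07

Youth dependency ratio: 62.02
Total dependency ratio: 68.07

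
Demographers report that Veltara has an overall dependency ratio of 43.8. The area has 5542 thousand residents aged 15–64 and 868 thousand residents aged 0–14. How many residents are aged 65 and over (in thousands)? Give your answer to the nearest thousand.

Aged 65 and over: 1559

Total dependency ratio = (youth + elderly) / working-age × 100
43.8 = (868 + E) / 5542 × 100
⇒ 1559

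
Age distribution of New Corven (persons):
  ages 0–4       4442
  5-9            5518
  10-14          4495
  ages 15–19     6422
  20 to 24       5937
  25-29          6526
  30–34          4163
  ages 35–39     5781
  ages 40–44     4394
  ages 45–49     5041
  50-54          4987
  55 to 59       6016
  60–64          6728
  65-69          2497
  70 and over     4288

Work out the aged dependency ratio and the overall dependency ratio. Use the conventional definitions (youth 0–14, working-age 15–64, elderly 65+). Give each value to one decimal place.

0–14: 4442 + 5518 + 4495 = 14455
15–64: 6422 + 5937 + 6526 + 4163 + 5781 + 4394 + 5041 + 4987 + 6016 + 6728 = 55995
65+: 2497 + 4288 = 6785
Old-age dependency ratio = 6785 / 55995 × 100 = 12.1
Total dependency ratio = (14455 + 6785) / 55995 × 100 = 21240 / 55995 × 100 = 37.9

Old-age dependency ratio: 12.1
Total dependency ratio: 37.9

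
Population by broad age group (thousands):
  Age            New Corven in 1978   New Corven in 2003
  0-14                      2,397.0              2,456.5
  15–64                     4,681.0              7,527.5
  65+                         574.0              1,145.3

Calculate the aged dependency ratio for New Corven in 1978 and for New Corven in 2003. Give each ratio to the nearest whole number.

New Corven in 1978: 574.0 / 4,681.0 × 100 = 12
New Corven in 2003: 1,145.3 / 7,527.5 × 100 = 15

New Corven in 1978: 12
New Corven in 2003: 15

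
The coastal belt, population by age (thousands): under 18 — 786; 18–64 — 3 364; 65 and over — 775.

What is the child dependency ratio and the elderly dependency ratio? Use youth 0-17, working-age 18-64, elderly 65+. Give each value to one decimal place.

Youth dependency ratio: 23.4
Old-age dependency ratio: 23.0

Youth dependency ratio = 786 / 3 364 × 100 = 23.4
Old-age dependency ratio = 775 / 3 364 × 100 = 23.0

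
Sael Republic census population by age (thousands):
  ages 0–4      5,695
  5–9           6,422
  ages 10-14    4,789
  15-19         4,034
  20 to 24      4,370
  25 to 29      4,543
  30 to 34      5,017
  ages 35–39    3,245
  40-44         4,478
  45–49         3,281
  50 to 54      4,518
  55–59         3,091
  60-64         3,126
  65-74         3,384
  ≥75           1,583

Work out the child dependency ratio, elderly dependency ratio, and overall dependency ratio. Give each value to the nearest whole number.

Youth dependency ratio: 43
Old-age dependency ratio: 13
Total dependency ratio: 55

0–14: 5,695 + 6,422 + 4,789 = 16,906
15–64: 4,034 + 4,370 + 4,543 + 5,017 + 3,245 + 4,478 + 3,281 + 4,518 + 3,091 + 3,126 = 39,703
65+: 3,384 + 1,583 = 4,967
Youth dependency ratio = 16,906 / 39,703 × 100 = 43
Old-age dependency ratio = 4,967 / 39,703 × 100 = 13
Total dependency ratio = (16,906 + 4,967) / 39,703 × 100 = 21,873 / 39,703 × 100 = 55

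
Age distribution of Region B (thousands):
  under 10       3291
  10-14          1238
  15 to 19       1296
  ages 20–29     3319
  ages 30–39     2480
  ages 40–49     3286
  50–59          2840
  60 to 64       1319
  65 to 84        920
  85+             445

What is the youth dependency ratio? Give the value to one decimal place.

0–14: 3291 + 1238 = 4529
15–64: 1296 + 3319 + 2480 + 3286 + 2840 + 1319 = 14540
65+: 920 + 445 = 1365
Youth dependency ratio = 4529 / 14540 × 100 = 31.1

Youth dependency ratio: 31.1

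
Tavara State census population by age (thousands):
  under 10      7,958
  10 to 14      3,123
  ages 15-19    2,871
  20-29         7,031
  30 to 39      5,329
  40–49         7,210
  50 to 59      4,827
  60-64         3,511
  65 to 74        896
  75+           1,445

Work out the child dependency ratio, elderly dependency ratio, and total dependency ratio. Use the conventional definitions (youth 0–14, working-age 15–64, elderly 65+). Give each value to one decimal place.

Youth dependency ratio: 36.0
Old-age dependency ratio: 7.6
Total dependency ratio: 43.6

0–14: 7,958 + 3,123 = 11,081
15–64: 2,871 + 7,031 + 5,329 + 7,210 + 4,827 + 3,511 = 30,779
65+: 896 + 1,445 = 2,341
Youth dependency ratio = 11,081 / 30,779 × 100 = 36.0
Old-age dependency ratio = 2,341 / 30,779 × 100 = 7.6
Total dependency ratio = (11,081 + 2,341) / 30,779 × 100 = 13,422 / 30,779 × 100 = 43.6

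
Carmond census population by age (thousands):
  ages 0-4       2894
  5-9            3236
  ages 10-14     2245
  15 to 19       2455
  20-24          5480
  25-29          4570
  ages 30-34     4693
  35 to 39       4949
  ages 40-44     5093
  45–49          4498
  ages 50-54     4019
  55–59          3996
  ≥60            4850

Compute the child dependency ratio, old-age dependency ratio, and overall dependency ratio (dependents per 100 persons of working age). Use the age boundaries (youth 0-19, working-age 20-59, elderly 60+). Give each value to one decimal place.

Youth dependency ratio: 29.0
Old-age dependency ratio: 13.0
Total dependency ratio: 42.0

0–19: 2894 + 3236 + 2245 + 2455 = 10830
20–59: 5480 + 4570 + 4693 + 4949 + 5093 + 4498 + 4019 + 3996 = 37298
60+: 4850
Youth dependency ratio = 10830 / 37298 × 100 = 29.0
Old-age dependency ratio = 4850 / 37298 × 100 = 13.0
Total dependency ratio = (10830 + 4850) / 37298 × 100 = 15680 / 37298 × 100 = 42.0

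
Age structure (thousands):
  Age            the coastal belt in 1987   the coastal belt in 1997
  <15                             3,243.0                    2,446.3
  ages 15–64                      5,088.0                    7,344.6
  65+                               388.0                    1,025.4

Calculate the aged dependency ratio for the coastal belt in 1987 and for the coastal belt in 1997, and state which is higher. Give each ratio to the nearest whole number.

the coastal belt in 1987: 388.0 / 5,088.0 × 100 = 8
the coastal belt in 1997: 1,025.4 / 7,344.6 × 100 = 14

the coastal belt in 1987: 8
the coastal belt in 1997: 14
Higher: the coastal belt in 1997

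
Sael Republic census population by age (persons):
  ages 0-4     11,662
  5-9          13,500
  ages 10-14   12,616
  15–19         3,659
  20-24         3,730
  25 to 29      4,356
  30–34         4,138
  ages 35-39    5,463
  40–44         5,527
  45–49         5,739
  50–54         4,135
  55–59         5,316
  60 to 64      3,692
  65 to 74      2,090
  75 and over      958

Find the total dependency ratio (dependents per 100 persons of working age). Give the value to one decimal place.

Total dependency ratio: 89.2

0–14: 11,662 + 13,500 + 12,616 = 37,778
15–64: 3,659 + 3,730 + 4,356 + 4,138 + 5,463 + 5,527 + 5,739 + 4,135 + 5,316 + 3,692 = 45,755
65+: 2,090 + 958 = 3,048
Total dependency ratio = (37,778 + 3,048) / 45,755 × 100 = 40,826 / 45,755 × 100 = 89.2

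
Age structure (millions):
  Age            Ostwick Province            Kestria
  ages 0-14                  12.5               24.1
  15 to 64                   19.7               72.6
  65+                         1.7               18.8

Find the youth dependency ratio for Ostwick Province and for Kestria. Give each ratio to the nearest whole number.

Ostwick Province: 63
Kestria: 33

Ostwick Province: 12.5 / 19.7 × 100 = 63
Kestria: 24.1 / 72.6 × 100 = 33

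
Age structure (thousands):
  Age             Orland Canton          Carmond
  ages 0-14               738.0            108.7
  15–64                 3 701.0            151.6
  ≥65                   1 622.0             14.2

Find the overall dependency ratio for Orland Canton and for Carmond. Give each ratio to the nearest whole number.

Orland Canton: 64
Carmond: 81

Orland Canton: (738.0 + 1 622.0) / 3 701.0 × 100 = 2 360.0 / 3 701.0 × 100 = 64
Carmond: (108.7 + 14.2) / 151.6 × 100 = 122.9 / 151.6 × 100 = 81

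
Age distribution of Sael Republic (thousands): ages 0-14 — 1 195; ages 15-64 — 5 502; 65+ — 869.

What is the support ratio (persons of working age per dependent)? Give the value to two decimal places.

Support ratio: 2.67

Support ratio = 5 502 / (1 195 + 869) = 5 502 / 2 064 = 2.67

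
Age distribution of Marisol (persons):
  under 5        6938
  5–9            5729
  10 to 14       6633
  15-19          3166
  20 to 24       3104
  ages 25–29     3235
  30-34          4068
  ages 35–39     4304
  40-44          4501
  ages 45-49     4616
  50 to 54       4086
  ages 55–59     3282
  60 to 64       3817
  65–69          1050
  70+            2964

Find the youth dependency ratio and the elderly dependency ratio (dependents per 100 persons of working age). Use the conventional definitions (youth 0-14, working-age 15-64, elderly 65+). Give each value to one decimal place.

Youth dependency ratio: 50.6
Old-age dependency ratio: 10.5

0–14: 6938 + 5729 + 6633 = 19300
15–64: 3166 + 3104 + 3235 + 4068 + 4304 + 4501 + 4616 + 4086 + 3282 + 3817 = 38179
65+: 1050 + 2964 = 4014
Youth dependency ratio = 19300 / 38179 × 100 = 50.6
Old-age dependency ratio = 4014 / 38179 × 100 = 10.5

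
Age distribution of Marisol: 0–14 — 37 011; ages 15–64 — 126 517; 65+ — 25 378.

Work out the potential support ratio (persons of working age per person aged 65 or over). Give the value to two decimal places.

Potential support ratio: 4.99

Potential support ratio = 126 517 / 25 378 = 4.99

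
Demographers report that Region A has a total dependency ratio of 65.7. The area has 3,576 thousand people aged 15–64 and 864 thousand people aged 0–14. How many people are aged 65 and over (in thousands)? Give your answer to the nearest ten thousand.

Total dependency ratio = (youth + elderly) / working-age × 100
65.7 = (864 + E) / 3,576 × 100
⇒ 1,490

Aged 65 and over: 1,490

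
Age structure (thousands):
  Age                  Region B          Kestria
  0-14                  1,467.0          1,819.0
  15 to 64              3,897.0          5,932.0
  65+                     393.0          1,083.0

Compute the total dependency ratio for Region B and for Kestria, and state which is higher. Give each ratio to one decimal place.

Region B: 47.7
Kestria: 48.9
Higher: Kestria

Region B: (1,467.0 + 393.0) / 3,897.0 × 100 = 1,860.0 / 3,897.0 × 100 = 47.7
Kestria: (1,819.0 + 1,083.0) / 5,932.0 × 100 = 2,902.0 / 5,932.0 × 100 = 48.9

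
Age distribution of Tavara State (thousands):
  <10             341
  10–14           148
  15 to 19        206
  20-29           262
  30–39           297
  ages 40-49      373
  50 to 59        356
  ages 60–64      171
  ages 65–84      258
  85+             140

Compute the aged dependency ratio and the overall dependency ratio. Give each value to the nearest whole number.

Old-age dependency ratio: 24
Total dependency ratio: 53

0–14: 341 + 148 = 489
15–64: 206 + 262 + 297 + 373 + 356 + 171 = 1665
65+: 258 + 140 = 398
Old-age dependency ratio = 398 / 1665 × 100 = 24
Total dependency ratio = (489 + 398) / 1665 × 100 = 887 / 1665 × 100 = 53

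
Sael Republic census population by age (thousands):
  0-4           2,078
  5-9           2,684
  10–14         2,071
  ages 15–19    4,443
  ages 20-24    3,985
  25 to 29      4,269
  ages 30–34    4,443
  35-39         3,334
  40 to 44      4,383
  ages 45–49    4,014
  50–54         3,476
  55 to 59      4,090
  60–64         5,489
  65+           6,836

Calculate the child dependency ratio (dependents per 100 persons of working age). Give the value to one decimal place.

0–14: 2,078 + 2,684 + 2,071 = 6,833
15–64: 4,443 + 3,985 + 4,269 + 4,443 + 3,334 + 4,383 + 4,014 + 3,476 + 4,090 + 5,489 = 41,926
65+: 6,836
Youth dependency ratio = 6,833 / 41,926 × 100 = 16.3

Youth dependency ratio: 16.3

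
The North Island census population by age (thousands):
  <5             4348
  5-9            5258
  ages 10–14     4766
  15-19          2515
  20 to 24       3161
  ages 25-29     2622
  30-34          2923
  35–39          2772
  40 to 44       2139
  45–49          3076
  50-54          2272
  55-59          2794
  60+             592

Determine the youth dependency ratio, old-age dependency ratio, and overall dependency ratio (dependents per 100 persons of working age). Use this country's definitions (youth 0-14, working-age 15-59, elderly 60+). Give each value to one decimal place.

Youth dependency ratio: 59.2
Old-age dependency ratio: 2.4
Total dependency ratio: 61.6

0–14: 4348 + 5258 + 4766 = 14372
15–59: 2515 + 3161 + 2622 + 2923 + 2772 + 2139 + 3076 + 2272 + 2794 = 24274
60+: 592
Youth dependency ratio = 14372 / 24274 × 100 = 59.2
Old-age dependency ratio = 592 / 24274 × 100 = 2.4
Total dependency ratio = (14372 + 592) / 24274 × 100 = 14964 / 24274 × 100 = 61.6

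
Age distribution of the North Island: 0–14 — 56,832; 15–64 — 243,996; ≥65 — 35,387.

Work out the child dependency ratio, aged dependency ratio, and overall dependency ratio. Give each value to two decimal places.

Youth dependency ratio: 23.29
Old-age dependency ratio: 14.50
Total dependency ratio: 37.80

Youth dependency ratio = 56,832 / 243,996 × 100 = 23.29
Old-age dependency ratio = 35,387 / 243,996 × 100 = 14.50
Total dependency ratio = (56,832 + 35,387) / 243,996 × 100 = 92,219 / 243,996 × 100 = 37.80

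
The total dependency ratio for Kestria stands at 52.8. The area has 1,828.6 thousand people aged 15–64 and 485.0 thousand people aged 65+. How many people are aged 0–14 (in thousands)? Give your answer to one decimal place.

Aged 0–14: 480.5

Total dependency ratio = (youth + elderly) / working-age × 100
52.8 = (Y + 485.0) / 1,828.6 × 100
⇒ 480.5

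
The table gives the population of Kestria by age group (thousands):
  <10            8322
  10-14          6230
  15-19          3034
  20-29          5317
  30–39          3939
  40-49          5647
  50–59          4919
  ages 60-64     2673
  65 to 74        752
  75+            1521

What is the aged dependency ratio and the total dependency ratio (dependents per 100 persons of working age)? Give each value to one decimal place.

Old-age dependency ratio: 8.9
Total dependency ratio: 65.9

0–14: 8322 + 6230 = 14552
15–64: 3034 + 5317 + 3939 + 5647 + 4919 + 2673 = 25529
65+: 752 + 1521 = 2273
Old-age dependency ratio = 2273 / 25529 × 100 = 8.9
Total dependency ratio = (14552 + 2273) / 25529 × 100 = 16825 / 25529 × 100 = 65.9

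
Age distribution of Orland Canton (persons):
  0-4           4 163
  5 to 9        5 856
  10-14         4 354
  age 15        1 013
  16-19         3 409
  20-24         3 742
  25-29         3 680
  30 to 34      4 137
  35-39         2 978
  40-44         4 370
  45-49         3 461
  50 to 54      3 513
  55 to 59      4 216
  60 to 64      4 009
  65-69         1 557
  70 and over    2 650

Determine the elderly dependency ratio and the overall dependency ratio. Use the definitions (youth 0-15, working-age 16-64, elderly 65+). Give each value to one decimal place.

0–15: 4 163 + 5 856 + 4 354 + 1 013 = 15 386
16–64: 3 409 + 3 742 + 3 680 + 4 137 + 2 978 + 4 370 + 3 461 + 3 513 + 4 216 + 4 009 = 37 515
65+: 1 557 + 2 650 = 4 207
Old-age dependency ratio = 4 207 / 37 515 × 100 = 11.2
Total dependency ratio = (15 386 + 4 207) / 37 515 × 100 = 19 593 / 37 515 × 100 = 52.2

Old-age dependency ratio: 11.2
Total dependency ratio: 52.2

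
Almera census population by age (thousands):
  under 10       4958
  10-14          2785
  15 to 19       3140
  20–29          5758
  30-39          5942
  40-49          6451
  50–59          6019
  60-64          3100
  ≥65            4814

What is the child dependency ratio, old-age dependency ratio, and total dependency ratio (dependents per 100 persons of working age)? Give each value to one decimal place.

0–14: 4958 + 2785 = 7743
15–64: 3140 + 5758 + 5942 + 6451 + 6019 + 3100 = 30410
65+: 4814
Youth dependency ratio = 7743 / 30410 × 100 = 25.5
Old-age dependency ratio = 4814 / 30410 × 100 = 15.8
Total dependency ratio = (7743 + 4814) / 30410 × 100 = 12557 / 30410 × 100 = 41.3

Youth dependency ratio: 25.5
Old-age dependency ratio: 15.8
Total dependency ratio: 41.3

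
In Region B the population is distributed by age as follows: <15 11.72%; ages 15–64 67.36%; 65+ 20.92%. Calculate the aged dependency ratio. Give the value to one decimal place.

Old-age dependency ratio: 31.1

Old-age dependency ratio = 20.92 / 67.36 × 100 = 31.1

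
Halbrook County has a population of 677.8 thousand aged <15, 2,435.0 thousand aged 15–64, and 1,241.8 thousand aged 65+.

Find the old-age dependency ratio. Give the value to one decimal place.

Old-age dependency ratio: 51.0

Old-age dependency ratio = 1,241.8 / 2,435.0 × 100 = 51.0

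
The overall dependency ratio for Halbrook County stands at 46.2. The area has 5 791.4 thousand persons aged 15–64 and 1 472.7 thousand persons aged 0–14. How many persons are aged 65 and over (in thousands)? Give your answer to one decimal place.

Total dependency ratio = (youth + elderly) / working-age × 100
46.2 = (1 472.7 + E) / 5 791.4 × 100
⇒ 1 202.9

Aged 65 and over: 1 202.9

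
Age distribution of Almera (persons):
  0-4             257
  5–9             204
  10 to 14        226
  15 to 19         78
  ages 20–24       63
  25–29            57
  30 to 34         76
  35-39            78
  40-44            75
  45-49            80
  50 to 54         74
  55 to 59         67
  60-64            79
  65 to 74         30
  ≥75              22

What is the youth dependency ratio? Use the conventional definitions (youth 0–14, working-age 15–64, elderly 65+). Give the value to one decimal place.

0–14: 257 + 204 + 226 = 687
15–64: 78 + 63 + 57 + 76 + 78 + 75 + 80 + 74 + 67 + 79 = 727
65+: 30 + 22 = 52
Youth dependency ratio = 687 / 727 × 100 = 94.5

Youth dependency ratio: 94.5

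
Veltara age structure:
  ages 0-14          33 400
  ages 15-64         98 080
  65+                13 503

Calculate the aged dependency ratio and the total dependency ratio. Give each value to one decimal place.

Old-age dependency ratio = 13 503 / 98 080 × 100 = 13.8
Total dependency ratio = (33 400 + 13 503) / 98 080 × 100 = 46 903 / 98 080 × 100 = 47.8

Old-age dependency ratio: 13.8
Total dependency ratio: 47.8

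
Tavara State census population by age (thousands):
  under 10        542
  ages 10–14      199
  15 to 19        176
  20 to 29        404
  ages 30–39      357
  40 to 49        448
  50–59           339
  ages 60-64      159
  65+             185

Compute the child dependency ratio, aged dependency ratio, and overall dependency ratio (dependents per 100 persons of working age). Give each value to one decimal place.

Youth dependency ratio: 39.4
Old-age dependency ratio: 9.8
Total dependency ratio: 49.2

0–14: 542 + 199 = 741
15–64: 176 + 404 + 357 + 448 + 339 + 159 = 1883
65+: 185
Youth dependency ratio = 741 / 1883 × 100 = 39.4
Old-age dependency ratio = 185 / 1883 × 100 = 9.8
Total dependency ratio = (741 + 185) / 1883 × 100 = 926 / 1883 × 100 = 49.2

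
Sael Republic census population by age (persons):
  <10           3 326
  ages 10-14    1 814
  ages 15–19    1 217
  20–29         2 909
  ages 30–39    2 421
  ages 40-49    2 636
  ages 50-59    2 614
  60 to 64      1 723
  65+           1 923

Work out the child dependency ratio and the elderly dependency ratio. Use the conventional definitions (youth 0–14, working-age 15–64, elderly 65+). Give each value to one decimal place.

Youth dependency ratio: 38.0
Old-age dependency ratio: 14.2

0–14: 3 326 + 1 814 = 5 140
15–64: 1 217 + 2 909 + 2 421 + 2 636 + 2 614 + 1 723 = 13 520
65+: 1 923
Youth dependency ratio = 5 140 / 13 520 × 100 = 38.0
Old-age dependency ratio = 1 923 / 13 520 × 100 = 14.2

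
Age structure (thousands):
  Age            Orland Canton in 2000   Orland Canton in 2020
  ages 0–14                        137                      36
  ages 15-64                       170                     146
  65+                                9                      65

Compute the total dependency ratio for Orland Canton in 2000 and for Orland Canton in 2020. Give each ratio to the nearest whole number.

Orland Canton in 2000: 86
Orland Canton in 2020: 69

Orland Canton in 2000: (137 + 9) / 170 × 100 = 146 / 170 × 100 = 86
Orland Canton in 2020: (36 + 65) / 146 × 100 = 101 / 146 × 100 = 69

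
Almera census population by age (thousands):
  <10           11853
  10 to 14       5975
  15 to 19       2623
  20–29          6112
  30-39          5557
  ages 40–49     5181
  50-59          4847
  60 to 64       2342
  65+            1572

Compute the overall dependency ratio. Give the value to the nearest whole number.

0–14: 11853 + 5975 = 17828
15–64: 2623 + 6112 + 5557 + 5181 + 4847 + 2342 = 26662
65+: 1572
Total dependency ratio = (17828 + 1572) / 26662 × 100 = 19400 / 26662 × 100 = 73

Total dependency ratio: 73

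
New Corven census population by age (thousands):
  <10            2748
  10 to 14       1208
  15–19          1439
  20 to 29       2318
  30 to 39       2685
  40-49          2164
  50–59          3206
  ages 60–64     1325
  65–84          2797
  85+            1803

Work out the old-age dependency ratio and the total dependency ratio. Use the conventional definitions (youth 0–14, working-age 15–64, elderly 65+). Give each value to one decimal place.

Old-age dependency ratio: 35.0
Total dependency ratio: 65.1

0–14: 2748 + 1208 = 3956
15–64: 1439 + 2318 + 2685 + 2164 + 3206 + 1325 = 13137
65+: 2797 + 1803 = 4600
Old-age dependency ratio = 4600 / 13137 × 100 = 35.0
Total dependency ratio = (3956 + 4600) / 13137 × 100 = 8556 / 13137 × 100 = 65.1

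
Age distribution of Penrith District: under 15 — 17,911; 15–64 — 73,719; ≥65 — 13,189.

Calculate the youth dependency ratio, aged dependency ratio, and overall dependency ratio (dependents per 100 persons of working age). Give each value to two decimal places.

Youth dependency ratio: 24.30
Old-age dependency ratio: 17.89
Total dependency ratio: 42.19

Youth dependency ratio = 17,911 / 73,719 × 100 = 24.30
Old-age dependency ratio = 13,189 / 73,719 × 100 = 17.89
Total dependency ratio = (17,911 + 13,189) / 73,719 × 100 = 31,100 / 73,719 × 100 = 42.19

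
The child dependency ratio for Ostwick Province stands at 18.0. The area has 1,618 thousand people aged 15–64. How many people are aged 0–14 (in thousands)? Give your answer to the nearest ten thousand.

Youth dependency ratio = youth / working-age × 100
18.0 = Y / 1,618 × 100
⇒ 290

Aged 0–14: 290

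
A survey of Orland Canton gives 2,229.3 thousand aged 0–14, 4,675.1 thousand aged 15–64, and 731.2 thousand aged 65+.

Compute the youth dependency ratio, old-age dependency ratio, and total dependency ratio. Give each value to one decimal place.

Youth dependency ratio: 47.7
Old-age dependency ratio: 15.6
Total dependency ratio: 63.3

Youth dependency ratio = 2,229.3 / 4,675.1 × 100 = 47.7
Old-age dependency ratio = 731.2 / 4,675.1 × 100 = 15.6
Total dependency ratio = (2,229.3 + 731.2) / 4,675.1 × 100 = 2,960.5 / 4,675.1 × 100 = 63.3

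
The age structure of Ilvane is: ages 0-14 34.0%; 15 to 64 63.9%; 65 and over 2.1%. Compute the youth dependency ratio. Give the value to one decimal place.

Youth dependency ratio: 53.2

Youth dependency ratio = 34.0 / 63.9 × 100 = 53.2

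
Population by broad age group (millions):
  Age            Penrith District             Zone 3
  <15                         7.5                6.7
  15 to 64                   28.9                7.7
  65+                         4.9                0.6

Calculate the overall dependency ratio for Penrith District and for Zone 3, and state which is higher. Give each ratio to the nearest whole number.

Penrith District: 43
Zone 3: 95
Higher: Zone 3

Penrith District: (7.5 + 4.9) / 28.9 × 100 = 12.4 / 28.9 × 100 = 43
Zone 3: (6.7 + 0.6) / 7.7 × 100 = 7.3 / 7.7 × 100 = 95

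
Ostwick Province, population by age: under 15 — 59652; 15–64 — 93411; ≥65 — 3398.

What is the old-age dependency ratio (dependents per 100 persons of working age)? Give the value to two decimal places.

Old-age dependency ratio = 3398 / 93411 × 100 = 3.64

Old-age dependency ratio: 3.64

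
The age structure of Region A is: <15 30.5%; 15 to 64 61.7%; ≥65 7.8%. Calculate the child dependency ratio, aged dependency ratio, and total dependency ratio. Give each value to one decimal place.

Youth dependency ratio = 30.5 / 61.7 × 100 = 49.4
Old-age dependency ratio = 7.8 / 61.7 × 100 = 12.6
Total dependency ratio = (30.5 + 7.8) / 61.7 × 100 = 38.3 / 61.7 × 100 = 62.1

Youth dependency ratio: 49.4
Old-age dependency ratio: 12.6
Total dependency ratio: 62.1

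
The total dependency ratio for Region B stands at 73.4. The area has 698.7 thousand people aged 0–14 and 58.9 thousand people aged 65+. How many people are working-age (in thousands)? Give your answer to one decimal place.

Total dependency ratio = (youth + elderly) / working-age × 100
73.4 = (698.7 + 58.9) / W × 100
⇒ 1032.2

Working-age: 1032.2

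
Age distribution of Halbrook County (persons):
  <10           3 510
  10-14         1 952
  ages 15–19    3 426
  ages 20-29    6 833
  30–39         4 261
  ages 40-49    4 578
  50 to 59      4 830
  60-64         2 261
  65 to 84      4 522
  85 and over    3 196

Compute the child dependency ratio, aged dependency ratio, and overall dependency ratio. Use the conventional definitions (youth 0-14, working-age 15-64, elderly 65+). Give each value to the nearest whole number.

0–14: 3 510 + 1 952 = 5 462
15–64: 3 426 + 6 833 + 4 261 + 4 578 + 4 830 + 2 261 = 26 189
65+: 4 522 + 3 196 = 7 718
Youth dependency ratio = 5 462 / 26 189 × 100 = 21
Old-age dependency ratio = 7 718 / 26 189 × 100 = 29
Total dependency ratio = (5 462 + 7 718) / 26 189 × 100 = 13 180 / 26 189 × 100 = 50

Youth dependency ratio: 21
Old-age dependency ratio: 29
Total dependency ratio: 50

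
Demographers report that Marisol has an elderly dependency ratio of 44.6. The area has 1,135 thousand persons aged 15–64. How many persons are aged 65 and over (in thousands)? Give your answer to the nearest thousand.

Aged 65 and over: 506

Old-age dependency ratio = elderly / working-age × 100
44.6 = E / 1,135 × 100
⇒ 506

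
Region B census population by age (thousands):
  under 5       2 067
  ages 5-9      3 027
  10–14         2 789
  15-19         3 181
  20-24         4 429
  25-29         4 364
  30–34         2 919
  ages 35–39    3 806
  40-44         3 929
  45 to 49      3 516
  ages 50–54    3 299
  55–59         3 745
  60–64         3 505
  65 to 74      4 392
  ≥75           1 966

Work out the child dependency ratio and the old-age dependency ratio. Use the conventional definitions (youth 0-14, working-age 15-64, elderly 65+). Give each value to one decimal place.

0–14: 2 067 + 3 027 + 2 789 = 7 883
15–64: 3 181 + 4 429 + 4 364 + 2 919 + 3 806 + 3 929 + 3 516 + 3 299 + 3 745 + 3 505 = 36 693
65+: 4 392 + 1 966 = 6 358
Youth dependency ratio = 7 883 / 36 693 × 100 = 21.5
Old-age dependency ratio = 6 358 / 36 693 × 100 = 17.3

Youth dependency ratio: 21.5
Old-age dependency ratio: 17.3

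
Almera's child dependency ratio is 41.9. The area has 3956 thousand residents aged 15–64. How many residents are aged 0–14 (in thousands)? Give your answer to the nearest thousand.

Aged 0–14: 1658

Youth dependency ratio = youth / working-age × 100
41.9 = Y / 3956 × 100
⇒ 1658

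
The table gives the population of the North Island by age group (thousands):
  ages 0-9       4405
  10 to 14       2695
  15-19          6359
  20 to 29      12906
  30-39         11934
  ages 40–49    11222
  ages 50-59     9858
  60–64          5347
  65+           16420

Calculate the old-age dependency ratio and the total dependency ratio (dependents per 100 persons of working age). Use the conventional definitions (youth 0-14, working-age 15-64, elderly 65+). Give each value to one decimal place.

Old-age dependency ratio: 28.5
Total dependency ratio: 40.8

0–14: 4405 + 2695 = 7100
15–64: 6359 + 12906 + 11934 + 11222 + 9858 + 5347 = 57626
65+: 16420
Old-age dependency ratio = 16420 / 57626 × 100 = 28.5
Total dependency ratio = (7100 + 16420) / 57626 × 100 = 23520 / 57626 × 100 = 40.8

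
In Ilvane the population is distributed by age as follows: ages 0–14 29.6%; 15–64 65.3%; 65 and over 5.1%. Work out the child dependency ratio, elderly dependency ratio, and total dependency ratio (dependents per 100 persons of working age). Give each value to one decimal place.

Youth dependency ratio: 45.3
Old-age dependency ratio: 7.8
Total dependency ratio: 53.1

Youth dependency ratio = 29.6 / 65.3 × 100 = 45.3
Old-age dependency ratio = 5.1 / 65.3 × 100 = 7.8
Total dependency ratio = (29.6 + 5.1) / 65.3 × 100 = 34.7 / 65.3 × 100 = 53.1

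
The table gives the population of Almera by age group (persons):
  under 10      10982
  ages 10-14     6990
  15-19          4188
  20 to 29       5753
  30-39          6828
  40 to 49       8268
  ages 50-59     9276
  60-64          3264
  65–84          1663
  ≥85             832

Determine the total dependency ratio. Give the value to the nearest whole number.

0–14: 10982 + 6990 = 17972
15–64: 4188 + 5753 + 6828 + 8268 + 9276 + 3264 = 37577
65+: 1663 + 832 = 2495
Total dependency ratio = (17972 + 2495) / 37577 × 100 = 20467 / 37577 × 100 = 54

Total dependency ratio: 54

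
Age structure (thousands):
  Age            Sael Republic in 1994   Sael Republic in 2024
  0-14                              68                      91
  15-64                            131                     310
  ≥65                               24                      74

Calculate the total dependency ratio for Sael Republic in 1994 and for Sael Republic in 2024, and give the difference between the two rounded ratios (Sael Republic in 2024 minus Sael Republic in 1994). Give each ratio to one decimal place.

Sael Republic in 1994: 70.2
Sael Republic in 2024: 53.2
Difference: -17.0

Sael Republic in 1994: (68 + 24) / 131 × 100 = 92 / 131 × 100 = 70.2
Sael Republic in 2024: (91 + 74) / 310 × 100 = 165 / 310 × 100 = 53.2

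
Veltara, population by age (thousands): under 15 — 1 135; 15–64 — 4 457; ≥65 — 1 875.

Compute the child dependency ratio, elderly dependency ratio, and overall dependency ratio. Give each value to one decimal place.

Youth dependency ratio: 25.5
Old-age dependency ratio: 42.1
Total dependency ratio: 67.5

Youth dependency ratio = 1 135 / 4 457 × 100 = 25.5
Old-age dependency ratio = 1 875 / 4 457 × 100 = 42.1
Total dependency ratio = (1 135 + 1 875) / 4 457 × 100 = 3 010 / 4 457 × 100 = 67.5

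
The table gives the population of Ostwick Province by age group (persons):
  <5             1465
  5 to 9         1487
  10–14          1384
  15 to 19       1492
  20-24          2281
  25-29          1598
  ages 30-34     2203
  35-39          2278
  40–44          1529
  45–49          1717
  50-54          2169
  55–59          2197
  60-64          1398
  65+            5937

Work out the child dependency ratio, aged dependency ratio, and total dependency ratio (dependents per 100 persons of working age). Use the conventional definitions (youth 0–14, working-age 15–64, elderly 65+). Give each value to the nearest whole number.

Youth dependency ratio: 23
Old-age dependency ratio: 31
Total dependency ratio: 54

0–14: 1465 + 1487 + 1384 = 4336
15–64: 1492 + 2281 + 1598 + 2203 + 2278 + 1529 + 1717 + 2169 + 2197 + 1398 = 18862
65+: 5937
Youth dependency ratio = 4336 / 18862 × 100 = 23
Old-age dependency ratio = 5937 / 18862 × 100 = 31
Total dependency ratio = (4336 + 5937) / 18862 × 100 = 10273 / 18862 × 100 = 54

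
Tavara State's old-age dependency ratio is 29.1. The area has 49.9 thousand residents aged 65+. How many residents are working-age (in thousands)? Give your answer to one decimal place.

Old-age dependency ratio = elderly / working-age × 100
29.1 = 49.9 / W × 100
⇒ 171.5

Working-age: 171.5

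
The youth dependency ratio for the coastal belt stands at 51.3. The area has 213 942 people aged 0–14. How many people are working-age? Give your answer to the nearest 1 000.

Youth dependency ratio = youth / working-age × 100
51.3 = 213 942 / W × 100
⇒ 417 000

Working-age: 417 000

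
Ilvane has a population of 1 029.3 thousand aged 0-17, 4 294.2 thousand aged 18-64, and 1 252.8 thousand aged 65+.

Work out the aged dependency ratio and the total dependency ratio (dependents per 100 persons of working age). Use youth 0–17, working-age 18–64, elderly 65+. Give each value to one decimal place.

Old-age dependency ratio: 29.2
Total dependency ratio: 53.1

Old-age dependency ratio = 1 252.8 / 4 294.2 × 100 = 29.2
Total dependency ratio = (1 029.3 + 1 252.8) / 4 294.2 × 100 = 2 282.1 / 4 294.2 × 100 = 53.1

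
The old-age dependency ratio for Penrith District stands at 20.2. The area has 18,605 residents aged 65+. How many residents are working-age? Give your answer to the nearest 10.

Working-age: 92,100

Old-age dependency ratio = elderly / working-age × 100
20.2 = 18,605 / W × 100
⇒ 92,100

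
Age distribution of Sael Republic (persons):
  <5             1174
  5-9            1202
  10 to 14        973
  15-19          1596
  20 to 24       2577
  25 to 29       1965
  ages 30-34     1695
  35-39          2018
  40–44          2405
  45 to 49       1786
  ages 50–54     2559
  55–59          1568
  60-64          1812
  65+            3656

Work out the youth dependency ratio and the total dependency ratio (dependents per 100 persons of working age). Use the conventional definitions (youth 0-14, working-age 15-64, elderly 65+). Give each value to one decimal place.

Youth dependency ratio: 16.8
Total dependency ratio: 35.1

0–14: 1174 + 1202 + 973 = 3349
15–64: 1596 + 2577 + 1965 + 1695 + 2018 + 2405 + 1786 + 2559 + 1568 + 1812 = 19981
65+: 3656
Youth dependency ratio = 3349 / 19981 × 100 = 16.8
Total dependency ratio = (3349 + 3656) / 19981 × 100 = 7005 / 19981 × 100 = 35.1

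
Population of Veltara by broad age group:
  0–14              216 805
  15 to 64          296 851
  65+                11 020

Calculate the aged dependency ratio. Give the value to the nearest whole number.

Old-age dependency ratio: 4

Old-age dependency ratio = 11 020 / 296 851 × 100 = 4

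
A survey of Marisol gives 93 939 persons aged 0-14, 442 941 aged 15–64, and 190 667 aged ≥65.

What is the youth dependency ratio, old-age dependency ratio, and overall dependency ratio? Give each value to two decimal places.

Youth dependency ratio: 21.21
Old-age dependency ratio: 43.05
Total dependency ratio: 64.25

Youth dependency ratio = 93 939 / 442 941 × 100 = 21.21
Old-age dependency ratio = 190 667 / 442 941 × 100 = 43.05
Total dependency ratio = (93 939 + 190 667) / 442 941 × 100 = 284 606 / 442 941 × 100 = 64.25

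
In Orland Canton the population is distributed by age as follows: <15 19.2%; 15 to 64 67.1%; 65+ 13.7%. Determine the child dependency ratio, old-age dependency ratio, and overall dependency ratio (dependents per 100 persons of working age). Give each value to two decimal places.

Youth dependency ratio = 19.2 / 67.1 × 100 = 28.61
Old-age dependency ratio = 13.7 / 67.1 × 100 = 20.42
Total dependency ratio = (19.2 + 13.7) / 67.1 × 100 = 32.9 / 67.1 × 100 = 49.03

Youth dependency ratio: 28.61
Old-age dependency ratio: 20.42
Total dependency ratio: 49.03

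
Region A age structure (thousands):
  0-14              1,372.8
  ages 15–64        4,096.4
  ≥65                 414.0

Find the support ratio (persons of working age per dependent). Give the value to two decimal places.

Support ratio: 2.29

Support ratio = 4,096.4 / (1,372.8 + 414.0) = 4,096.4 / 1,786.8 = 2.29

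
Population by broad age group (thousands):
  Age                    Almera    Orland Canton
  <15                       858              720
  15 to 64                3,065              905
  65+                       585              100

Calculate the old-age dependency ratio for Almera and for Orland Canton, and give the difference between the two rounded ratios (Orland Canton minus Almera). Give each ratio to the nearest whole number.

Almera: 19
Orland Canton: 11
Difference: -8

Almera: 585 / 3,065 × 100 = 19
Orland Canton: 100 / 905 × 100 = 11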